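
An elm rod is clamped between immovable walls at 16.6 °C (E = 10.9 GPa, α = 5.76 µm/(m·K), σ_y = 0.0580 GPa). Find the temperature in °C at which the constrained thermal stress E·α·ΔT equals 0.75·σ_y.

709 °C

σ_y = 0.0580 GPa = 58.00 MPa.
E·α·ΔT = 43.50 MPa ⇒ ΔT = 43.50 / (10.90×10³ × 5.76×10⁻⁶) = 692.9 K.
T = 16.6 + 692.9 = 709.5 °C.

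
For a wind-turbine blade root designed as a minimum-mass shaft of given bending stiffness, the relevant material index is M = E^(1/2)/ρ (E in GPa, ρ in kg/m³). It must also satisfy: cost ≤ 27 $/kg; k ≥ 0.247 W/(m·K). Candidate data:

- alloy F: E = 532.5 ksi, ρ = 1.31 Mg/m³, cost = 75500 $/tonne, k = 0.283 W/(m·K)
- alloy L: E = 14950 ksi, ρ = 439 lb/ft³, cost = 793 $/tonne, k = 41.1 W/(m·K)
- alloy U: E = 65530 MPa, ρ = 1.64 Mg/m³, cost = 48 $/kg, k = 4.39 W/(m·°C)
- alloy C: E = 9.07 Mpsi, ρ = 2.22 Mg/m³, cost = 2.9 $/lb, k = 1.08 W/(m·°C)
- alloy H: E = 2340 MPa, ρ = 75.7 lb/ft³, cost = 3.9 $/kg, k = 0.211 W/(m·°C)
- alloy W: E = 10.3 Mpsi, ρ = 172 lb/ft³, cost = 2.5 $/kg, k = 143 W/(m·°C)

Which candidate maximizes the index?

alloy C

Screen on constraints: cost ≤ 27 $/kg; k ≥ 0.247 W/(m·K). Survivors: alloy L, alloy C, alloy W.
Putting every candidate on a common basis:
  alloy L: E = 103.1 GPa, ρ = 7032 kg/m³
  alloy C: E = 62.54 GPa, ρ = 2220 kg/m³
  alloy W: E = 71.02 GPa, ρ = 2755 kg/m³
  alloy C: M = 3.56×10⁻³
  alloy W: M = 3.06×10⁻³
  alloy L: M = 1.44×10⁻³
Alloy C ranks first.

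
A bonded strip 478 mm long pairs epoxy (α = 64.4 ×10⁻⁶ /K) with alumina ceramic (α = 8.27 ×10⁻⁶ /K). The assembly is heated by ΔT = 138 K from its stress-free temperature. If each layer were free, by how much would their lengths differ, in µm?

3700 µm

Δα = |64.4 − 8.27|×10⁻⁶/K = 56.1×10⁻⁶/K.
ΔL_mismatch = Δα·L·ΔT = 56.1×10⁻⁶ × 478.0 mm × 138.0 K = 3700 µm.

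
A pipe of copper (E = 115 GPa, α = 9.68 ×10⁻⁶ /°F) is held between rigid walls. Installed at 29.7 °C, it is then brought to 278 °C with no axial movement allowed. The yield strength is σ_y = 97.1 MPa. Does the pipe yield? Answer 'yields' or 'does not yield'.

yields

α = 9.68×10⁻⁶/°F × 9/5 = 17.4×10⁻⁶/K.
ΔT = 248.3 K. Constrained thermal stress σ = E·α·ΔT = 115.0×10³ MPa × 17.4×10⁻⁶ × 248.3 = 498 MPa (compressive).
Compare to σ_y = 97.1 MPa: σ ≥ σ_y, so it yields.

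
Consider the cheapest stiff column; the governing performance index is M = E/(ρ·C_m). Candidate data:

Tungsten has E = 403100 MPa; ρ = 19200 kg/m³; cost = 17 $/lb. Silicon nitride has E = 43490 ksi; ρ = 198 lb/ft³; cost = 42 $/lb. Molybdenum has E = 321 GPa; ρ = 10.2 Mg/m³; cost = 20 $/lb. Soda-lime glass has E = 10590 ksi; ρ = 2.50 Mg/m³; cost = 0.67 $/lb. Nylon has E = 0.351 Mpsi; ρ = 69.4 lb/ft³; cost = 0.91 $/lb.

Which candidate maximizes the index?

Normalizing units and computing the index:
  tungsten: E = 403.1 GPa, ρ = 19200 kg/m³, cost = 37.48 $/kg
  silicon nitride: E = 299.9 GPa, ρ = 3172 kg/m³, cost = 92.59 $/kg
  molybdenum: E = 321.0 GPa, ρ = 10200 kg/m³, cost = 44.09 $/kg
  soda-lime glass: E = 73.02 GPa, ρ = 2500 kg/m³, cost = 1.477 $/kg
  nylon: E = 2.420 GPa, ρ = 1112 kg/m³, cost = 2.006 $/kg
  soda-lime glass: M = 19.8 MN·m per $
  nylon: M = 1.09 MN·m per $
  silicon nitride: M = 1.02 MN·m per $
  molybdenum: M = 0.714 MN·m per $
  tungsten: M = 0.560 MN·m per $
The maximum is for soda-lime glass.

soda-lime glass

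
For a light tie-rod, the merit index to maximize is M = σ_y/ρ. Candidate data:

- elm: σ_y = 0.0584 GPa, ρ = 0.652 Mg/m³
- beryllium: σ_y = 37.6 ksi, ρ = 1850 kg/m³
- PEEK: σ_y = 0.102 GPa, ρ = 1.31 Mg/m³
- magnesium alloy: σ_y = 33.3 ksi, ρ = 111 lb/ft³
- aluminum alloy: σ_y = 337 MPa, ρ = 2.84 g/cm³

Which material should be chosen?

In SI units:
  elm: σ_y = 58.40 MPa, ρ = 652.0 kg/m³
  beryllium: σ_y = 259.2 MPa, ρ = 1850 kg/m³
  PEEK: σ_y = 102.0 MPa, ρ = 1310 kg/m³
  magnesium alloy: σ_y = 229.6 MPa, ρ = 1778 kg/m³
  aluminum alloy: σ_y = 337.0 MPa, ρ = 2840 kg/m³
  beryllium: M = 140 kN·m/kg
  magnesium alloy: M = 129 kN·m/kg
  aluminum alloy: M = 119 kN·m/kg
  elm: M = 89.6 kN·m/kg
  PEEK: M = 77.9 kN·m/kg
Beryllium has the largest M.

beryllium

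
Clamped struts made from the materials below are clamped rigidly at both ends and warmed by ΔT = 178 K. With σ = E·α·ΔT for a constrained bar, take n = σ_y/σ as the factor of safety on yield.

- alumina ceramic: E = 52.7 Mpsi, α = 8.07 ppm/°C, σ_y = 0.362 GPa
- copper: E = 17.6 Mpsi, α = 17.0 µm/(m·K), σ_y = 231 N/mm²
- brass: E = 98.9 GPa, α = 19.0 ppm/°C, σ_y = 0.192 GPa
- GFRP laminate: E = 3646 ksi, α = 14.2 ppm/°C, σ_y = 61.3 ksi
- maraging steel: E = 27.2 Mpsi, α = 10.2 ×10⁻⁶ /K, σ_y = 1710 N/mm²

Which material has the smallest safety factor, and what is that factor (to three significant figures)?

With everything in SI (GPa, ×10⁻⁶/K, MPa):
  alumina ceramic: E = 363.4, α = 8.07, σ_y = 362.0 → σ = 522 MPa, n = 0.694
  copper: E = 121.3, α = 17.0, σ_y = 231.0 → σ = 367 MPa, n = 0.629
  brass: E = 98.90, α = 19.0, σ_y = 192.0 → σ = 334 MPa, n = 0.574
  GFRP laminate: E = 25.14, α = 14.2, σ_y = 422.6 → σ = 63.5 MPa, n = 6.65
  maraging steel: E = 187.5, α = 10.2, σ_y = 1710 → σ = 340 MPa, n = 5.02
The minimum is brass at n = 0.574.

brass, n = 0.574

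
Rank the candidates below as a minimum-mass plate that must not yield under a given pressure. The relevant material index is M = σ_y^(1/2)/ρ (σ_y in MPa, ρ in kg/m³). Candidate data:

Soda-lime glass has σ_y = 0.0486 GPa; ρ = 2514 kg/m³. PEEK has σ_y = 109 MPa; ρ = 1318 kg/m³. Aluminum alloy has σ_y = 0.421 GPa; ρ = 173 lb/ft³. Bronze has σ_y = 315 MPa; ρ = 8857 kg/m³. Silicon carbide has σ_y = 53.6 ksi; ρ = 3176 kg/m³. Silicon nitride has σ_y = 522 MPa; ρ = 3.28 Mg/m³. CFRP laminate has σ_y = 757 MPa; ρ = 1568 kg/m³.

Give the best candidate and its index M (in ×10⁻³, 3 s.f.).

Convert each candidate to consistent units, then evaluate M:
  soda-lime glass: σ_y = 48.60 MPa, ρ = 2514 kg/m³
  PEEK: σ_y = 109.0 MPa, ρ = 1318 kg/m³
  aluminum alloy: σ_y = 421.0 MPa, ρ = 2771 kg/m³
  bronze: σ_y = 315.0 MPa, ρ = 8857 kg/m³
  silicon carbide: σ_y = 369.6 MPa, ρ = 3176 kg/m³
  silicon nitride: σ_y = 522.0 MPa, ρ = 3280 kg/m³
  CFRP laminate: σ_y = 757.0 MPa, ρ = 1568 kg/m³
  CFRP laminate: M = 17.5×10⁻³
  PEEK: M = 7.92×10⁻³
  aluminum alloy: M = 7.40×10⁻³
  silicon nitride: M = 6.97×10⁻³
  silicon carbide: M = 6.05×10⁻³
  soda-lime glass: M = 2.77×10⁻³
  bronze: M = 2.00×10⁻³
The maximum is for CFRP laminate.

CFRP laminate, M = 17.5×10⁻³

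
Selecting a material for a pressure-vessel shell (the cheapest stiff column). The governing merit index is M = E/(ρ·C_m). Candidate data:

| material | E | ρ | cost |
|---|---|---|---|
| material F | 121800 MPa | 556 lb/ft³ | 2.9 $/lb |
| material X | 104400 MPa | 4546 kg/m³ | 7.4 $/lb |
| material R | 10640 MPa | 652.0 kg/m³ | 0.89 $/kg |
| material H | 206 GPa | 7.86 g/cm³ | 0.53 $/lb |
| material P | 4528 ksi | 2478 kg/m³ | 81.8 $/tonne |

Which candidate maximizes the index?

material P

Putting every candidate on a common basis:
  material F: E = 121.8 GPa, ρ = 8906 kg/m³, cost = 6.393 $/kg
  material X: E = 104.4 GPa, ρ = 4546 kg/m³, cost = 16.31 $/kg
  material R: E = 10.64 GPa, ρ = 652.0 kg/m³, cost = 0.8900 $/kg
  material H: E = 206.0 GPa, ρ = 7860 kg/m³, cost = 1.168 $/kg
  material P: E = 31.22 GPa, ρ = 2478 kg/m³, cost = 0.08180 $/kg
  material P: M = 154 MN·m per $
  material H: M = 22.4 MN·m per $
  material R: M = 18.3 MN·m per $
  material F: M = 2.14 MN·m per $
  material X: M = 1.41 MN·m per $
Material P has the largest M.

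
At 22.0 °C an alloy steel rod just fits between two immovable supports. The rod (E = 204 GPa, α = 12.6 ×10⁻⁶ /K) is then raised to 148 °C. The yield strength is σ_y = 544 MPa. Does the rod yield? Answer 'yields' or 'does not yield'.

ΔT = 126.0 K. Constrained thermal stress σ = E·α·ΔT = 204.0×10³ MPa × 12.6×10⁻⁶ × 126.0 = 324 MPa (compressive).
Compare to σ_y = 544 MPa: σ < σ_y, so it does not yield.

does not yield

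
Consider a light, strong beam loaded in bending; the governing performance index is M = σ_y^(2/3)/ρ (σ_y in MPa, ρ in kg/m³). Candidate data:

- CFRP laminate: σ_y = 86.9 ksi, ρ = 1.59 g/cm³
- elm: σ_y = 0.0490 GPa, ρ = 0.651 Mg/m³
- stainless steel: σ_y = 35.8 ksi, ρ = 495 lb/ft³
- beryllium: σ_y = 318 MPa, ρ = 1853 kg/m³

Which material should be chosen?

Normalizing units and computing the index:
  CFRP laminate: σ_y = 599.2 MPa, ρ = 1590 kg/m³
  elm: σ_y = 49.00 MPa, ρ = 651.0 kg/m³
  stainless steel: σ_y = 246.8 MPa, ρ = 7929 kg/m³
  beryllium: σ_y = 318.0 MPa, ρ = 1853 kg/m³
  CFRP laminate: M = 44.7×10⁻³
  beryllium: M = 25.1×10⁻³
  elm: M = 20.6×10⁻³
  stainless steel: M = 4.96×10⁻³
CFRP laminate ranks first.

CFRP laminate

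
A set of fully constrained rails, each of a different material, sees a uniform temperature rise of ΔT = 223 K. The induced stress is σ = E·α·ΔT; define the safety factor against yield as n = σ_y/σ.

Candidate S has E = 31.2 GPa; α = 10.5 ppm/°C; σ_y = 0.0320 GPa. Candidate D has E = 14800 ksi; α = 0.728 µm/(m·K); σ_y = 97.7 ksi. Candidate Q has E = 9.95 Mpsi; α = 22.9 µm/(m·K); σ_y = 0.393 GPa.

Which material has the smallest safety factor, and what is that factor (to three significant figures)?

candidate S, n = 0.438

With everything in SI (GPa, ×10⁻⁶/K, MPa):
  candidate S: E = 31.20, α = 10.5, σ_y = 32.00 → σ = 73.1 MPa, n = 0.438
  candidate D: E = 102.0, α = 0.728, σ_y = 673.6 → σ = 16.6 MPa, n = 40.7
  candidate Q: E = 68.60, α = 22.9, σ_y = 393.0 → σ = 350 MPa, n = 1.12
The minimum is candidate S at n = 0.438.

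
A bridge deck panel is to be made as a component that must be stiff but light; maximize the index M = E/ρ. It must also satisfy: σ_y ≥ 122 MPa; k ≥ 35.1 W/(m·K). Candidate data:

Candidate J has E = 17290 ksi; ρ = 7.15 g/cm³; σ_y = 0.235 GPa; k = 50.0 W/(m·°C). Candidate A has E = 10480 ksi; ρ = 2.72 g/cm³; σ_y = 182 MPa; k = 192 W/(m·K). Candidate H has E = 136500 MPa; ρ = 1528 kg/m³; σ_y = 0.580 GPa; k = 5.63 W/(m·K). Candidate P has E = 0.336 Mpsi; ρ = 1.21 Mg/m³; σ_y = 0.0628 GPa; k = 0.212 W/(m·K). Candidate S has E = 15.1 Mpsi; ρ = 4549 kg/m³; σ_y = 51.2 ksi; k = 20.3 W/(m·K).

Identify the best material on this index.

Screen on constraints: σ_y ≥ 122 MPa; k ≥ 35.1 W/(m·K). Survivors: candidate J, candidate A.
Putting every candidate on a common basis:
  candidate J: E = 119.2 GPa, ρ = 7150 kg/m³
  candidate A: E = 72.26 GPa, ρ = 2720 kg/m³
  candidate A: M = 26.6 MN·m/kg
  candidate J: M = 16.7 MN·m/kg
The maximum is for candidate A.

candidate A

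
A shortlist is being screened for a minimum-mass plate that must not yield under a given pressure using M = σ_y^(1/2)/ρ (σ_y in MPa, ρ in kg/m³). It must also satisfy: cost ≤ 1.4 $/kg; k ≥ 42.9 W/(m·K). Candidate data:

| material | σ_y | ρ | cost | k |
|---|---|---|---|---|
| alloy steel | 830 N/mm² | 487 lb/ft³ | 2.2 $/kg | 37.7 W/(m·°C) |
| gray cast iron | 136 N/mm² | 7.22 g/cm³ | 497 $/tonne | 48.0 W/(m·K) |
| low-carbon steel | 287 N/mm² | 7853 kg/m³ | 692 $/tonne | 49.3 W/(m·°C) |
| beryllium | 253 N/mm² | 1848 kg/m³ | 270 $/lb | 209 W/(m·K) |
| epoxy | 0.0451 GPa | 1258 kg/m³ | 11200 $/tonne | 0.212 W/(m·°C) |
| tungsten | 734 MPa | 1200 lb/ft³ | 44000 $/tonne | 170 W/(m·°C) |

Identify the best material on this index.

low-carbon steel

Screen on constraints: cost ≤ 1.4 $/kg; k ≥ 42.9 W/(m·K). Survivors: gray cast iron, low-carbon steel.
Convert each candidate to consistent units, then evaluate M:
  gray cast iron: σ_y = 136.0 MPa, ρ = 7220 kg/m³
  low-carbon steel: σ_y = 287.0 MPa, ρ = 7853 kg/m³
  low-carbon steel: M = 2.16×10⁻³
  gray cast iron: M = 1.62×10⁻³
Highest index: low-carbon steel.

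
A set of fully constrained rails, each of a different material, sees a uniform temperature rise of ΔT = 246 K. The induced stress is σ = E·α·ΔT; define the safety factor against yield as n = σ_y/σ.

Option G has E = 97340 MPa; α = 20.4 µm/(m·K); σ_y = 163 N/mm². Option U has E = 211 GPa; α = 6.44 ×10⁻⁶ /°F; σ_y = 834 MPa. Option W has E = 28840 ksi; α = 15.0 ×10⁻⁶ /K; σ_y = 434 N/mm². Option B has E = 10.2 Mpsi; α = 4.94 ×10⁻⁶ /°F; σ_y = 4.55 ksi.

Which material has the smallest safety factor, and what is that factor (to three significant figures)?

Converting E to GPa, α to ×10⁻⁶/K, σ_y to MPa, then σ and n for each:
  option G: E = 97.34, α = 20.4, σ_y = 163.0 → σ = 488 MPa, n = 0.334
  option U: E = 211.0, α = 11.6, σ_y = 834.0 → σ = 602 MPa, n = 1.39
  option W: E = 198.8, α = 15.0, σ_y = 434.0 → σ = 734 MPa, n = 0.591
  option B: E = 70.33, α = 8.89, σ_y = 31.37 → σ = 154 MPa, n = 0.204
The minimum is option B at n = 0.204.

option B, n = 0.204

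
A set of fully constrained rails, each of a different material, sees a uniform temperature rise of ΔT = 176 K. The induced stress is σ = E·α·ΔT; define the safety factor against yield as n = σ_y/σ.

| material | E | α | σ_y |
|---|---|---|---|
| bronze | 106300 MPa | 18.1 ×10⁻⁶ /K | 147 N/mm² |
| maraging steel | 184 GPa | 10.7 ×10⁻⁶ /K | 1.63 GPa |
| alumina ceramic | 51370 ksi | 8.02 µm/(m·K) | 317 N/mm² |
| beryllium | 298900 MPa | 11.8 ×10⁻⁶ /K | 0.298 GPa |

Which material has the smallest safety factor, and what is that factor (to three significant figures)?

Per material, after unit conversion:
  bronze: E = 106.3, α = 18.1, σ_y = 147.0 → σ = 339 MPa, n = 0.434
  maraging steel: E = 184.0, α = 10.7, σ_y = 1630 → σ = 347 MPa, n = 4.70
  alumina ceramic: E = 354.2, α = 8.02, σ_y = 317.0 → σ = 500 MPa, n = 0.634
  beryllium: E = 298.9, α = 11.8, σ_y = 298.0 → σ = 621 MPa, n = 0.480
The minimum is bronze at n = 0.434.

bronze, n = 0.434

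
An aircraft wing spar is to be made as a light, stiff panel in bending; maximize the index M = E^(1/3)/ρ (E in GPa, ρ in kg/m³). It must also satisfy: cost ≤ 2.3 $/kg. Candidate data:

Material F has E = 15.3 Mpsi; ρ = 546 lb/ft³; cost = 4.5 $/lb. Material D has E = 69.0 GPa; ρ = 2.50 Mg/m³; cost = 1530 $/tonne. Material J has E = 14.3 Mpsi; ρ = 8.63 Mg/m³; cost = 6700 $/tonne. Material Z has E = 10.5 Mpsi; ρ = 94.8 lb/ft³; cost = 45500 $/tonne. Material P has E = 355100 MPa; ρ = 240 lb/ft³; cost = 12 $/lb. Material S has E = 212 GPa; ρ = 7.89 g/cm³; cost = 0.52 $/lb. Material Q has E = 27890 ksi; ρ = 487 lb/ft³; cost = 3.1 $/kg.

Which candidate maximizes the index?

material D

Screen on constraints: cost ≤ 2.3 $/kg. Survivors: material D, material S.
In SI units:
  material D: E = 69.00 GPa, ρ = 2500 kg/m³
  material S: E = 212.0 GPa, ρ = 7890 kg/m³
  material D: M = 1.64×10⁻³
  material S: M = 0.756×10⁻³
Material D ranks first.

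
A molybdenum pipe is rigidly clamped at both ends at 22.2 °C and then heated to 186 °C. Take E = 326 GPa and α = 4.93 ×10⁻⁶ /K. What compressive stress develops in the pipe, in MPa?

ΔT = 163.8 K. Constrained thermal stress σ = E·α·ΔT = 326.0×10³ MPa × 4.93×10⁻⁶ × 163.8 = 263 MPa (compressive).

263 MPa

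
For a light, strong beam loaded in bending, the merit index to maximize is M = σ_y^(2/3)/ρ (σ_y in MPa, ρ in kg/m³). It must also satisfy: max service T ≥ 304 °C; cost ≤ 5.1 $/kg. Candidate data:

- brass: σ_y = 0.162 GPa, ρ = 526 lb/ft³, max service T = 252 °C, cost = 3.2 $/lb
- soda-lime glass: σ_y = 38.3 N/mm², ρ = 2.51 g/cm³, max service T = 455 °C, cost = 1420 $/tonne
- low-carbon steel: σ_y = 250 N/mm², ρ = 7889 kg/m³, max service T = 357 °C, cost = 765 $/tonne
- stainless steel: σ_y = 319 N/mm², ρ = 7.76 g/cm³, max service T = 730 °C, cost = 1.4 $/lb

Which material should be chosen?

stainless steel

Screen on constraints: max service T ≥ 304 °C; cost ≤ 5.1 $/kg. Survivors: soda-lime glass, low-carbon steel, stainless steel.
After converting to SI:
  soda-lime glass: σ_y = 38.30 MPa, ρ = 2510 kg/m³
  low-carbon steel: σ_y = 250.0 MPa, ρ = 7889 kg/m³
  stainless steel: σ_y = 319.0 MPa, ρ = 7760 kg/m³
  stainless steel: M = 6.02×10⁻³
  low-carbon steel: M = 5.03×10⁻³
  soda-lime glass: M = 4.53×10⁻³
Stainless steel has the largest M.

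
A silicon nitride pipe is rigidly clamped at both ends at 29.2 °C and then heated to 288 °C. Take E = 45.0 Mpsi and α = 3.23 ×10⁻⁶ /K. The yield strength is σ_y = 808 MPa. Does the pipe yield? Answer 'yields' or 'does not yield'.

E = 45.0 Mpsi = 310.3 GPa.
ΔT = 258.8 K. Constrained thermal stress σ = E·α·ΔT = 310.3×10³ MPa × 3.23×10⁻⁶ × 258.8 = 259 MPa (compressive).
Compare to σ_y = 808 MPa: σ < σ_y, so it does not yield.

does not yield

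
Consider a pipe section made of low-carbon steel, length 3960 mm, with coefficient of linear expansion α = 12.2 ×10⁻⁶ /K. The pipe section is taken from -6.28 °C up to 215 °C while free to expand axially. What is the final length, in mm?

ΔT = 215 − (-6.28) = 221.3 K.
ΔL = α·L₀·ΔT = 12.2×10⁻⁶ × 3960 mm × 221.3 K = 10.7 mm.
L = L₀ + ΔL = 3960 + 10.7 = 3970.7 mm.

3970.7 mm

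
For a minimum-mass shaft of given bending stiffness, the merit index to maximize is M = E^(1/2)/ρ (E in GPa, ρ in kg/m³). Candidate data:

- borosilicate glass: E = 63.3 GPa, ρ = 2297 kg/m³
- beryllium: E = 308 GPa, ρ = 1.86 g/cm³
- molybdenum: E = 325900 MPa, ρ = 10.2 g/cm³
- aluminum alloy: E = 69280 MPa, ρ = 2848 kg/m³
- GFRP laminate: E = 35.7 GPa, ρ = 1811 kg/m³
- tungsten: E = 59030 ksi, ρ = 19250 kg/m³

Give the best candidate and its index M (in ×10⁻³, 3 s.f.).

Putting every candidate on a common basis:
  borosilicate glass: E = 63.30 GPa, ρ = 2297 kg/m³
  beryllium: E = 308.0 GPa, ρ = 1860 kg/m³
  molybdenum: E = 325.9 GPa, ρ = 10200 kg/m³
  aluminum alloy: E = 69.28 GPa, ρ = 2848 kg/m³
  GFRP laminate: E = 35.70 GPa, ρ = 1811 kg/m³
  tungsten: E = 407.0 GPa, ρ = 19250 kg/m³
  beryllium: M = 9.44×10⁻³
  borosilicate glass: M = 3.46×10⁻³
  GFRP laminate: M = 3.30×10⁻³
  aluminum alloy: M = 2.92×10⁻³
  molybdenum: M = 1.77×10⁻³
  tungsten: M = 1.05×10⁻³
Highest index: beryllium.

beryllium, M = 9.44×10⁻³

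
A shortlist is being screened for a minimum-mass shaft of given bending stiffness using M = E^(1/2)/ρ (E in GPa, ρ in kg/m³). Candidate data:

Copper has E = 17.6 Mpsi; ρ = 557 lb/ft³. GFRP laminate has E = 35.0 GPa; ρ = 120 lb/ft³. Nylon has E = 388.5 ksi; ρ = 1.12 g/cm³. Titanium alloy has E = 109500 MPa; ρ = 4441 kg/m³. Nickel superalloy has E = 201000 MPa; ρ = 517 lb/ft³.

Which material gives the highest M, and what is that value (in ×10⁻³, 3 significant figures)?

Putting every candidate on a common basis:
  copper: E = 121.3 GPa, ρ = 8922 kg/m³
  GFRP laminate: E = 35.00 GPa, ρ = 1922 kg/m³
  nylon: E = 2.679 GPa, ρ = 1120 kg/m³
  titanium alloy: E = 109.5 GPa, ρ = 4441 kg/m³
  nickel superalloy: E = 201.0 GPa, ρ = 8282 kg/m³
  GFRP laminate: M = 3.08×10⁻³
  titanium alloy: M = 2.36×10⁻³
  nickel superalloy: M = 1.71×10⁻³
  nylon: M = 1.46×10⁻³
  copper: M = 1.23×10⁻³
The maximum is for GFRP laminate.

GFRP laminate, M = 3.08×10⁻³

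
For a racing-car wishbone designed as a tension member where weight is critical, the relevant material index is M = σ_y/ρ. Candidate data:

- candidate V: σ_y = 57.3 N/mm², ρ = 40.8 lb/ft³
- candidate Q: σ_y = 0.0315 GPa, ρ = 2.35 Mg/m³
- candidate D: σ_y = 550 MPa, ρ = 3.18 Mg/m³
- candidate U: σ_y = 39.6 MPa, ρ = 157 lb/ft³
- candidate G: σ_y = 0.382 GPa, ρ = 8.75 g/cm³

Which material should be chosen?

Normalizing units and computing the index:
  candidate V: σ_y = 57.30 MPa, ρ = 653.6 kg/m³
  candidate Q: σ_y = 31.50 MPa, ρ = 2350 kg/m³
  candidate D: σ_y = 550.0 MPa, ρ = 3180 kg/m³
  candidate U: σ_y = 39.60 MPa, ρ = 2515 kg/m³
  candidate G: σ_y = 382.0 MPa, ρ = 8750 kg/m³
  candidate D: M = 173 kN·m/kg
  candidate V: M = 87.7 kN·m/kg
  candidate G: M = 43.7 kN·m/kg
  candidate U: M = 15.7 kN·m/kg
  candidate Q: M = 13.4 kN·m/kg
The maximum is for candidate D.

candidate D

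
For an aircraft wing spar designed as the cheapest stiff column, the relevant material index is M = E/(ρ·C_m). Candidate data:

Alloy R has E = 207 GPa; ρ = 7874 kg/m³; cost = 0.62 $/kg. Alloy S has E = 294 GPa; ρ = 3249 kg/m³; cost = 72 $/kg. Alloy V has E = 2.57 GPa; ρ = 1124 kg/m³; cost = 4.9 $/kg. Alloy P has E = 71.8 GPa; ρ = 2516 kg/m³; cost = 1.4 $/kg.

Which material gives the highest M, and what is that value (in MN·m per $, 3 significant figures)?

Computing M directly (units already consistent):
  alloy R: M = 42.4 MN·m per $
  alloy P: M = 20.4 MN·m per $
  alloy S: M = 1.26 MN·m per $
  alloy V: M = 0.467 MN·m per $
Alloy R ranks first.

alloy R, M = 42.4 MN·m per $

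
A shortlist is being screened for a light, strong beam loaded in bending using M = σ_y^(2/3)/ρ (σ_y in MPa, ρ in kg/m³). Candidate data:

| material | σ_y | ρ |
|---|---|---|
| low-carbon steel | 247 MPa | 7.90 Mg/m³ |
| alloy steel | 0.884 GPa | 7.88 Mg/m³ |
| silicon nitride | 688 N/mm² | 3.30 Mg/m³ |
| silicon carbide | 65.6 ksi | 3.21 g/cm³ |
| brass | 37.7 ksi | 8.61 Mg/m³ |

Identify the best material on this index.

After converting to SI:
  low-carbon steel: σ_y = 247.0 MPa, ρ = 7900 kg/m³
  alloy steel: σ_y = 884.0 MPa, ρ = 7880 kg/m³
  silicon nitride: σ_y = 688.0 MPa, ρ = 3300 kg/m³
  silicon carbide: σ_y = 452.3 MPa, ρ = 3210 kg/m³
  brass: σ_y = 259.9 MPa, ρ = 8610 kg/m³
  silicon nitride: M = 23.6×10⁻³
  silicon carbide: M = 18.4×10⁻³
  alloy steel: M = 11.7×10⁻³
  low-carbon steel: M = 4.98×10⁻³
  brass: M = 4.73×10⁻³
The maximum is for silicon nitride.

silicon nitride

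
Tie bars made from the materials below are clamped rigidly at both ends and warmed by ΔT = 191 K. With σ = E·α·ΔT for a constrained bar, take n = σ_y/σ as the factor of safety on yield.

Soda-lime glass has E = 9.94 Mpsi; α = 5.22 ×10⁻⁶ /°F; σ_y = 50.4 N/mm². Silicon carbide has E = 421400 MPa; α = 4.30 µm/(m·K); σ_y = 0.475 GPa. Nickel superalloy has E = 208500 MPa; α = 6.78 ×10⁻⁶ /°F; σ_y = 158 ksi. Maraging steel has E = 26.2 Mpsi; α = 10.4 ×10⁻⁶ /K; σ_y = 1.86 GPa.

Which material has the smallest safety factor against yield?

soda-lime glass

Per material, after unit conversion:
  soda-lime glass: E = 68.53, α = 9.40, σ_y = 50.40 → σ = 123 MPa, n = 0.410
  silicon carbide: E = 421.4, α = 4.30, σ_y = 475.0 → σ = 346 MPa, n = 1.37
  nickel superalloy: E = 208.5, α = 12.2, σ_y = 1089 → σ = 486 MPa, n = 2.24
  maraging steel: E = 180.6, α = 10.4, σ_y = 1860 → σ = 359 MPa, n = 5.18
Soda-lime glass has the lowest safety factor, n = 0.410.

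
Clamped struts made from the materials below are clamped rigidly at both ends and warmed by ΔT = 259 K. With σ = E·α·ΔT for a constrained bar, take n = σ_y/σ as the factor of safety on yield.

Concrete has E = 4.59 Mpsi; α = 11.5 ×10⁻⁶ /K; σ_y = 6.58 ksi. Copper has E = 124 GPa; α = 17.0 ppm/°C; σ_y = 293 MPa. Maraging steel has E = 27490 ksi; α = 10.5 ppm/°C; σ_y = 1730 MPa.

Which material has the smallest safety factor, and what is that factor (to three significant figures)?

concrete, n = 0.481

Per material, after unit conversion:
  concrete: E = 31.65, α = 11.5, σ_y = 45.37 → σ = 94.3 MPa, n = 0.481
  copper: E = 124.0, α = 17.0, σ_y = 293.0 → σ = 546 MPa, n = 0.537
  maraging steel: E = 189.5, α = 10.5, σ_y = 1730 → σ = 515 MPa, n = 3.36
The minimum is concrete at n = 0.481.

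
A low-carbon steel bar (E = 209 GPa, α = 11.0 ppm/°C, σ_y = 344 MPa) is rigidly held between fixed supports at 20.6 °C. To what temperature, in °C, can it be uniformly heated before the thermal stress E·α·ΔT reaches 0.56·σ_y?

E·α·ΔT = 192.6 MPa ⇒ ΔT = 192.6 / (209.0×10³ × 11.0×10⁻⁶) = 83.79 K.
T = 20.6 + 83.79 = 104.4 °C.

104 °C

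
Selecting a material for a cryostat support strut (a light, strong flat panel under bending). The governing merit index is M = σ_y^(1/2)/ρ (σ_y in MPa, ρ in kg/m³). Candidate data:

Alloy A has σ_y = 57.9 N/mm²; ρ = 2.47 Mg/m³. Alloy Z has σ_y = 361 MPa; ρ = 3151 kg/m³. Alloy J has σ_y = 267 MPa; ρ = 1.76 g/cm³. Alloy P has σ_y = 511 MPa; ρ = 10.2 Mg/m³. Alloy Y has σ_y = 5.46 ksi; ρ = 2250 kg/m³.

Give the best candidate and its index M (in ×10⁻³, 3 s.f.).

alloy J, M = 9.28×10⁻³

Normalizing units and computing the index:
  alloy A: σ_y = 57.90 MPa, ρ = 2470 kg/m³
  alloy Z: σ_y = 361.0 MPa, ρ = 3151 kg/m³
  alloy J: σ_y = 267.0 MPa, ρ = 1760 kg/m³
  alloy P: σ_y = 511.0 MPa, ρ = 10200 kg/m³
  alloy Y: σ_y = 37.65 MPa, ρ = 2250 kg/m³
  alloy J: M = 9.28×10⁻³
  alloy Z: M = 6.03×10⁻³
  alloy A: M = 3.08×10⁻³
  alloy Y: M = 2.73×10⁻³
  alloy P: M = 2.22×10⁻³
The maximum is for alloy J.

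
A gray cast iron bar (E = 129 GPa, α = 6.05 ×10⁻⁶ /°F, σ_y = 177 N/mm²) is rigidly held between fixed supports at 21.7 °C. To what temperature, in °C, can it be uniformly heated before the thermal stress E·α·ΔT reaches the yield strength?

148 °C

α = 6.05×10⁻⁶/°F × 9/5 = 10.9×10⁻⁶/K.
σ_y = 177 N/mm² = 177.0 MPa.
E·α·ΔT = 177.0 MPa ⇒ ΔT = 177.0 / (129.0×10³ × 10.9×10⁻⁶) = 126.0 K.
T = 21.7 + 126.0 = 147.7 °C.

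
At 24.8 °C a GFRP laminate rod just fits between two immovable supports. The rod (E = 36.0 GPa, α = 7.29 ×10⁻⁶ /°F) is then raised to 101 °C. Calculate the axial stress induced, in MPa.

36.0 MPa

α = 7.29×10⁻⁶/°F × 9/5 = 13.1×10⁻⁶/K.
ΔT = 76.20 K. Constrained thermal stress σ = E·α·ΔT = 36.00×10³ MPa × 13.1×10⁻⁶ × 76.20 = 36.0 MPa (compressive).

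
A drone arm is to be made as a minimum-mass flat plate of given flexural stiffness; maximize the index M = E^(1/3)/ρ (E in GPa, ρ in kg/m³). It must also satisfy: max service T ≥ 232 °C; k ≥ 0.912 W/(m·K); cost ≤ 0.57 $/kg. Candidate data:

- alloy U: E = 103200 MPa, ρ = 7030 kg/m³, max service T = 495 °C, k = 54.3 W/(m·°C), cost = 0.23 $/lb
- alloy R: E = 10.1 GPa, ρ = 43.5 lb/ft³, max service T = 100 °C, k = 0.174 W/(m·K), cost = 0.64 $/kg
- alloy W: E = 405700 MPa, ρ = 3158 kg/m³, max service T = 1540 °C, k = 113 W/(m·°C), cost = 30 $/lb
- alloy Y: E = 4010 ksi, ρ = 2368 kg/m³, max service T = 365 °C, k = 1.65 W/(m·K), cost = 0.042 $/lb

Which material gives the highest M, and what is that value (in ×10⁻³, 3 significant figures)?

Screen on constraints: max service T ≥ 232 °C; k ≥ 0.912 W/(m·K); cost ≤ 0.57 $/kg. Survivors: alloy U, alloy Y.
Convert each candidate to consistent units, then evaluate M:
  alloy U: E = 103.2 GPa, ρ = 7030 kg/m³
  alloy Y: E = 27.65 GPa, ρ = 2368 kg/m³
  alloy Y: M = 1.28×10⁻³
  alloy U: M = 0.667×10⁻³
Highest index: alloy Y.

alloy Y, M = 1.28×10⁻³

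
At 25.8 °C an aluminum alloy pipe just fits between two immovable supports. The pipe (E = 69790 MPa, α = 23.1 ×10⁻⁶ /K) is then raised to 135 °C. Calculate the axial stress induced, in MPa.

176 MPa

E = 69790 MPa = 69.79 GPa.
ΔT = 109.2 K. Constrained thermal stress σ = E·α·ΔT = 69.79×10³ MPa × 23.1×10⁻⁶ × 109.2 = 176 MPa (compressive).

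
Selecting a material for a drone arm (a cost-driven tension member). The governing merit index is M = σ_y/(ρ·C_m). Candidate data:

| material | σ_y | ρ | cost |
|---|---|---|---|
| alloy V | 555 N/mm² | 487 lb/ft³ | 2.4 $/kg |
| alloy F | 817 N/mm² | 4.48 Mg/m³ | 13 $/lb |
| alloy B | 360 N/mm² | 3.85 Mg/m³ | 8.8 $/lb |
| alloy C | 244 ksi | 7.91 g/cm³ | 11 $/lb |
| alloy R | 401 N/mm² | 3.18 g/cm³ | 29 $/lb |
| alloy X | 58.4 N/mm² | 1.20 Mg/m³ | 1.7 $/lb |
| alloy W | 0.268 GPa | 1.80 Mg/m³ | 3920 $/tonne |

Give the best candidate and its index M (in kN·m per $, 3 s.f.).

Putting every candidate on a common basis:
  alloy V: σ_y = 555.0 MPa, ρ = 7801 kg/m³, cost = 2.400 $/kg
  alloy F: σ_y = 817.0 MPa, ρ = 4480 kg/m³, cost = 28.66 $/kg
  alloy B: σ_y = 360.0 MPa, ρ = 3850 kg/m³, cost = 19.40 $/kg
  alloy C: σ_y = 1682 MPa, ρ = 7910 kg/m³, cost = 24.25 $/kg
  alloy R: σ_y = 401.0 MPa, ρ = 3180 kg/m³, cost = 63.93 $/kg
  alloy X: σ_y = 58.40 MPa, ρ = 1200 kg/m³, cost = 3.748 $/kg
  alloy W: σ_y = 268.0 MPa, ρ = 1800 kg/m³, cost = 3.920 $/kg
  alloy W: M = 38.0 kN·m per $
  alloy V: M = 29.6 kN·m per $
  alloy X: M = 13.0 kN·m per $
  alloy C: M = 8.77 kN·m per $
  alloy F: M = 6.36 kN·m per $
  alloy B: M = 4.82 kN·m per $
  alloy R: M = 1.97 kN·m per $
Alloy W has the largest M.

alloy W, M = 38.0 kN·m per $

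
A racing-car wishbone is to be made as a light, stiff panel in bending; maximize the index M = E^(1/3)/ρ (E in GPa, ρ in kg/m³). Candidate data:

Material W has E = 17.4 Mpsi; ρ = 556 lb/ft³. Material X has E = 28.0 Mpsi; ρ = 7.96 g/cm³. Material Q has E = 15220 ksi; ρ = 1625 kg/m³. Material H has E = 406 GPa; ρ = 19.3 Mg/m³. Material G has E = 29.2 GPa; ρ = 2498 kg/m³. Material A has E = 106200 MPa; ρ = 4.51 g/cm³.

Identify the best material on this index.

material Q

Putting every candidate on a common basis:
  material W: E = 120.0 GPa, ρ = 8906 kg/m³
  material X: E = 193.1 GPa, ρ = 7960 kg/m³
  material Q: E = 104.9 GPa, ρ = 1625 kg/m³
  material H: E = 406.0 GPa, ρ = 19300 kg/m³
  material G: E = 29.20 GPa, ρ = 2498 kg/m³
  material A: E = 106.2 GPa, ρ = 4510 kg/m³
  material Q: M = 2.90×10⁻³
  material G: M = 1.23×10⁻³
  material A: M = 1.05×10⁻³
  material X: M = 0.726×10⁻³
  material W: M = 0.554×10⁻³
  material H: M = 0.384×10⁻³
Material Q ranks first.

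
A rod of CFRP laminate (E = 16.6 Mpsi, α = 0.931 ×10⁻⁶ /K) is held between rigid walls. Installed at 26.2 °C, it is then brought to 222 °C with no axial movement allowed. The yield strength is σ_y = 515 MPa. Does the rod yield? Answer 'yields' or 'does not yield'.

E = 16.6 Mpsi = 114.5 GPa.
ΔT = 195.8 K. Constrained thermal stress σ = E·α·ΔT = 114.5×10³ MPa × 0.931×10⁻⁶ × 195.8 = 20.9 MPa (compressive).
Compare to σ_y = 515 MPa: σ < σ_y, so it does not yield.

does not yield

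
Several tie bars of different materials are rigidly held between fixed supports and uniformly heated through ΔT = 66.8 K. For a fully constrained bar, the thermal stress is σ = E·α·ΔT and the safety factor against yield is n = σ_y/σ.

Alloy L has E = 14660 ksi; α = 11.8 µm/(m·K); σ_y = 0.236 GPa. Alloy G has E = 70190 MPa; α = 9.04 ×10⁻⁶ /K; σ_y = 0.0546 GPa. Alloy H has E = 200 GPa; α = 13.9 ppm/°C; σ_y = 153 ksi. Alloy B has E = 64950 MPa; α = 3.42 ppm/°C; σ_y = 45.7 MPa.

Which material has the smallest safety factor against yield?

In consistent units (E in GPa, α in ×10⁻⁶/K, σ_y in MPa):
  alloy L: E = 101.1, α = 11.8, σ_y = 236.0 → σ = 79.7 MPa, n = 2.96
  alloy G: E = 70.19, α = 9.04, σ_y = 54.60 → σ = 42.4 MPa, n = 1.29
  alloy H: E = 200.0, α = 13.9, σ_y = 1055 → σ = 186 MPa, n = 5.68
  alloy B: E = 64.95, α = 3.42, σ_y = 45.70 → σ = 14.8 MPa, n = 3.08
Alloy G has the lowest safety factor, n = 1.29.

alloy G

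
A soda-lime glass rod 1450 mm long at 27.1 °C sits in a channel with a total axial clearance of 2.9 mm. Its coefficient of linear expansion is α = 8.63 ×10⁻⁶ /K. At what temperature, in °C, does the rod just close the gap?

259 °C

α·L₀·ΔT = 2.9 mm ⇒ ΔT = 2.9 / (8.63×10⁻⁶ × 1450.0) = 231.7 K.
T = 27.1 + 231.7 = 258.8 °C.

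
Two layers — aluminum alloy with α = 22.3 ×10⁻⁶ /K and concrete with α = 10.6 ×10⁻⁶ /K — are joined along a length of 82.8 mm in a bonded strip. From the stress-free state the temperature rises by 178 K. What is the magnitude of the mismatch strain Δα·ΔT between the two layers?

Δα = |22.3 − 10.6|×10⁻⁶/K = 11.7×10⁻⁶/K.
Mismatch strain = Δα·ΔT = 11.7×10⁻⁶ × 178.0 = 2.08×10⁻³.

2.08×10⁻³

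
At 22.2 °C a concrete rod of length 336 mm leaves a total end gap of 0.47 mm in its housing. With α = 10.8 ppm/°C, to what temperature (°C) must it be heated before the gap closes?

α·L₀·ΔT = 0.47 mm ⇒ ΔT = 0.47 / (10.8×10⁻⁶ × 336.0) = 129.5 K.
T = 22.2 + 129.5 = 151.7 °C.

152 °C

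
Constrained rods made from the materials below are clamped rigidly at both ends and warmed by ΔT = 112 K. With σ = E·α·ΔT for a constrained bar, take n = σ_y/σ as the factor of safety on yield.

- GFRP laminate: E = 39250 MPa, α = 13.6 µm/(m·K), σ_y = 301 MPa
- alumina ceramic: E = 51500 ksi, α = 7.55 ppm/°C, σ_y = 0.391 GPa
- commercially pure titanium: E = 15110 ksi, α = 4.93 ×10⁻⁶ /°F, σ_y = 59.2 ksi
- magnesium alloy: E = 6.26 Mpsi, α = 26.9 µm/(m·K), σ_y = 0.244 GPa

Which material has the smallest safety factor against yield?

alumina ceramic

In consistent units (E in GPa, α in ×10⁻⁶/K, σ_y in MPa):
  GFRP laminate: E = 39.25, α = 13.6, σ_y = 301.0 → σ = 59.8 MPa, n = 5.03
  alumina ceramic: E = 355.1, α = 7.55, σ_y = 391.0 → σ = 300 MPa, n = 1.30
  commercially pure titanium: E = 104.2, α = 8.87, σ_y = 408.2 → σ = 104 MPa, n = 3.94
  magnesium alloy: E = 43.16, α = 26.9, σ_y = 244.0 → σ = 130 MPa, n = 1.88
Smallest n: alumina ceramic with n = 1.30.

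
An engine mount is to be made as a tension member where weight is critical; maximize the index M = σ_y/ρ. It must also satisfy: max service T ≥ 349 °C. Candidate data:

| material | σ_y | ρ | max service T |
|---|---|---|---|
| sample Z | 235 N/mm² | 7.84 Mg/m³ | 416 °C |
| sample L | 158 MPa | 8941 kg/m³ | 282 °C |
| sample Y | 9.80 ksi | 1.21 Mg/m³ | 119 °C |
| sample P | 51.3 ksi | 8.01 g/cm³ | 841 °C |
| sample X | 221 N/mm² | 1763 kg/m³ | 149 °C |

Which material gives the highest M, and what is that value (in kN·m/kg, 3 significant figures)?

Screen on constraints: max service T ≥ 349 °C. Survivors: sample Z, sample P.
Normalizing units and computing the index:
  sample Z: σ_y = 235.0 MPa, ρ = 7840 kg/m³
  sample P: σ_y = 353.7 MPa, ρ = 8010 kg/m³
  sample P: M = 44.2 kN·m/kg
  sample Z: M = 30.0 kN·m/kg
Highest index: sample P.

sample P, M = 44.2 kN·m/kg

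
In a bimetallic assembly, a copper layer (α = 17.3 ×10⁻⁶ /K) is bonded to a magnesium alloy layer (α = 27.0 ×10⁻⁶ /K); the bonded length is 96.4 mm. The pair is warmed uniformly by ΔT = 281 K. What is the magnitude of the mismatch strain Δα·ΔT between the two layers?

Δα = |17.3 − 27.0|×10⁻⁶/K = 9.70×10⁻⁶/K.
Mismatch strain = Δα·ΔT = 9.70×10⁻⁶ × 281.0 = 2.73×10⁻³.

2.73×10⁻³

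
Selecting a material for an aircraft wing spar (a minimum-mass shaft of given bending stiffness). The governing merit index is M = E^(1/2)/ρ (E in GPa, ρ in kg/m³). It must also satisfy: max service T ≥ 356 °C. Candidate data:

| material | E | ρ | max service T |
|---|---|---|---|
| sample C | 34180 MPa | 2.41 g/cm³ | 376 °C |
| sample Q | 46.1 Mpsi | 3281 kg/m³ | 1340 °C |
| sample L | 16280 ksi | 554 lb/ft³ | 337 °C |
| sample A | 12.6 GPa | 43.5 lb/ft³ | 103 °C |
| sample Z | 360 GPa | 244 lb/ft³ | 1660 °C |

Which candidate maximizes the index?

Screen on constraints: max service T ≥ 356 °C. Survivors: sample C, sample Q, sample Z.
In SI units:
  sample C: E = 34.18 GPa, ρ = 2410 kg/m³
  sample Q: E = 317.8 GPa, ρ = 3281 kg/m³
  sample Z: E = 360.0 GPa, ρ = 3909 kg/m³
  sample Q: M = 5.43×10⁻³
  sample Z: M = 4.85×10⁻³
  sample C: M = 2.43×10⁻³
Sample Q has the largest M.

sample Q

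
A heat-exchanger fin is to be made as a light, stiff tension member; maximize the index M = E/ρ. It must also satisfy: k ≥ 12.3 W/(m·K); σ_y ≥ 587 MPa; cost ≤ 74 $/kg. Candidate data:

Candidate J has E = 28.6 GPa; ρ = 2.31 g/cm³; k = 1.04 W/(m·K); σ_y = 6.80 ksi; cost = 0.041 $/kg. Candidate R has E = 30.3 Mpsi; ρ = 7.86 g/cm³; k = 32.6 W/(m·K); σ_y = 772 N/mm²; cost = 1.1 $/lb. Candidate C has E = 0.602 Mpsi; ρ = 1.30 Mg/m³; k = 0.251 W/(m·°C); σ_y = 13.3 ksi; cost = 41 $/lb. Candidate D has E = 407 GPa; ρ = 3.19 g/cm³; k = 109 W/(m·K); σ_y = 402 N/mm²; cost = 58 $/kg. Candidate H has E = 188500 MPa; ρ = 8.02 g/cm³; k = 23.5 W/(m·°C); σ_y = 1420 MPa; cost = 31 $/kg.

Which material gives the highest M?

Screen on constraints: k ≥ 12.3 W/(m·K); σ_y ≥ 587 MPa; cost ≤ 74 $/kg. Survivors: candidate R, candidate H.
In SI units:
  candidate R: E = 208.9 GPa, ρ = 7860 kg/m³
  candidate H: E = 188.5 GPa, ρ = 8020 kg/m³
  candidate R: M = 26.6 MN·m/kg
  candidate H: M = 23.5 MN·m/kg
The maximum is for candidate R.

candidate R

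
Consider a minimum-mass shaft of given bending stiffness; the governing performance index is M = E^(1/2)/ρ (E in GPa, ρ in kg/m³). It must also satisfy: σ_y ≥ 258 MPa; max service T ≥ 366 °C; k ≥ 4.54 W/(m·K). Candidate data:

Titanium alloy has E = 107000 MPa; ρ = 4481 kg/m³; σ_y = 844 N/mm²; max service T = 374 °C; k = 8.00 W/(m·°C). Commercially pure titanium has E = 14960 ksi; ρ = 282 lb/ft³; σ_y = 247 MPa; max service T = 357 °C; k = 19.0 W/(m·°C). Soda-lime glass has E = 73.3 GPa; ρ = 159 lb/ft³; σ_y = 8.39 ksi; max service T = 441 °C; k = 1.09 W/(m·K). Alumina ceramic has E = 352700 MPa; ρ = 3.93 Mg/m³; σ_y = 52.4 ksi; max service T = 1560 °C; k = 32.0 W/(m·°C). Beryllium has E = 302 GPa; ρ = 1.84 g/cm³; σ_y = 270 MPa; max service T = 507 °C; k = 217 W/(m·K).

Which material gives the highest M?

Screen on constraints: σ_y ≥ 258 MPa; max service T ≥ 366 °C; k ≥ 4.54 W/(m·K). Survivors: titanium alloy, alumina ceramic, beryllium.
In SI units:
  titanium alloy: E = 107.0 GPa, ρ = 4481 kg/m³
  alumina ceramic: E = 352.7 GPa, ρ = 3930 kg/m³
  beryllium: E = 302.0 GPa, ρ = 1840 kg/m³
  beryllium: M = 9.44×10⁻³
  alumina ceramic: M = 4.78×10⁻³
  titanium alloy: M = 2.31×10⁻³
Highest index: beryllium.

beryllium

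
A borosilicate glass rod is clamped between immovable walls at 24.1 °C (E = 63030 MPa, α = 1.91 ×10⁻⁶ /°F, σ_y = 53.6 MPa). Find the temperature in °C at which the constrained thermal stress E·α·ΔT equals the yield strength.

E = 63030 MPa = 63.03 GPa.
α = 1.91×10⁻⁶/°F × 9/5 = 3.44×10⁻⁶/K.
E·α·ΔT = 53.60 MPa ⇒ ΔT = 53.60 / (63.03×10³ × 3.44×10⁻⁶) = 247.3 K.
T = 24.1 + 247.3 = 271.4 °C.

271 °C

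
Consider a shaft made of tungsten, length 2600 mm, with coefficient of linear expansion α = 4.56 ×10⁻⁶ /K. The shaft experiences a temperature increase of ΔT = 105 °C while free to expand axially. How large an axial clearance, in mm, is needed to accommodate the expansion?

ΔL = α·L₀·ΔT = 4.56×10⁻⁶ × 2600 mm × 105.0 K = 1.24 mm.

1.24 mm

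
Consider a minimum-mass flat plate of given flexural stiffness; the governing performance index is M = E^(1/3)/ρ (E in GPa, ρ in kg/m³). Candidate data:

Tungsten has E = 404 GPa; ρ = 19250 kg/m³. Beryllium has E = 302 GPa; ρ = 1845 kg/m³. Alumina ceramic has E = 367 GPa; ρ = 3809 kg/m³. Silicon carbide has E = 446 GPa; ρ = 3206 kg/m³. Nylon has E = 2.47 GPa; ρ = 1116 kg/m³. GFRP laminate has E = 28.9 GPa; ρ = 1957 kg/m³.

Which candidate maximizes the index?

beryllium

Computing M directly (units already consistent):
  beryllium: M = 3.64×10⁻³
  silicon carbide: M = 2.38×10⁻³
  alumina ceramic: M = 1.88×10⁻³
  GFRP laminate: M = 1.57×10⁻³
  nylon: M = 1.21×10⁻³
  tungsten: M = 0.384×10⁻³
The maximum is for beryllium.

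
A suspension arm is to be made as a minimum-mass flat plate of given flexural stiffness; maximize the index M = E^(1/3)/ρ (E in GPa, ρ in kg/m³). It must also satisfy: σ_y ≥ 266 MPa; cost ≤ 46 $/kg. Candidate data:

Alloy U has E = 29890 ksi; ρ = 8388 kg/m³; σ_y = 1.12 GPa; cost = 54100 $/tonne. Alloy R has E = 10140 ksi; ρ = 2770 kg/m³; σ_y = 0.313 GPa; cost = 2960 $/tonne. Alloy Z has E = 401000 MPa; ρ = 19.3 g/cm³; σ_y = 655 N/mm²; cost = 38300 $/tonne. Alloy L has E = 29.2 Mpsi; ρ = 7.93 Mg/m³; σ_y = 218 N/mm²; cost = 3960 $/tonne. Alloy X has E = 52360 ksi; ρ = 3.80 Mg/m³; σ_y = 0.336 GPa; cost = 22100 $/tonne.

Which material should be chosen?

alloy X

Screen on constraints: σ_y ≥ 266 MPa; cost ≤ 46 $/kg. Survivors: alloy R, alloy Z, alloy X.
In SI units:
  alloy R: E = 69.91 GPa, ρ = 2770 kg/m³
  alloy Z: E = 401.0 GPa, ρ = 19300 kg/m³
  alloy X: E = 361.0 GPa, ρ = 3800 kg/m³
  alloy X: M = 1.87×10⁻³
  alloy R: M = 1.49×10⁻³
  alloy Z: M = 0.382×10⁻³
The maximum is for alloy X.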